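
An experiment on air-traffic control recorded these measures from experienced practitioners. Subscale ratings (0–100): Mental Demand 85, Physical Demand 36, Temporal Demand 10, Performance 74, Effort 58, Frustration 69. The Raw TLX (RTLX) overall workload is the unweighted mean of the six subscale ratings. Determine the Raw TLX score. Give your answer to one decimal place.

Sum of ratings = 85 + 36 + 10 + 74 + 58 + 69 = 332.
RTLX = 332 / 6 = 55.3333 ≈ 55.3.

55.3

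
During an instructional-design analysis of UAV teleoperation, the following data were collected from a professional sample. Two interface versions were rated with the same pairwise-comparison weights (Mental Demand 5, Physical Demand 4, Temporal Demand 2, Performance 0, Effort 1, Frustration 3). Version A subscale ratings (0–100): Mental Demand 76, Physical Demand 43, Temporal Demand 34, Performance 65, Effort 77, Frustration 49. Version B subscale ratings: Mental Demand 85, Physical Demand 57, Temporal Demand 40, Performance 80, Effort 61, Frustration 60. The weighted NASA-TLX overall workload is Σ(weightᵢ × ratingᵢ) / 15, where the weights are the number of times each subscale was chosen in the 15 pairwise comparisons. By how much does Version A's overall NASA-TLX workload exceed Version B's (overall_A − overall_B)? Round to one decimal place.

-8.7

Version A weighted sum = 5·76 + 4·43 + 2·34 + 0·65 + 1·77 + 3·49 = 380 + 172 + 68 + 0 + 77 + 147 = 844; overall_A = 844/15 = 56.2667.
Version B weighted sum = 5·85 + 4·57 + 2·40 + 0·80 + 1·61 + 3·60 = 425 + 228 + 80 + 0 + 61 + 180 = 974; overall_B = 974/15 = 64.9333.
Difference = 56.2667 − 64.9333 = -8.6666 ≈ -8.7.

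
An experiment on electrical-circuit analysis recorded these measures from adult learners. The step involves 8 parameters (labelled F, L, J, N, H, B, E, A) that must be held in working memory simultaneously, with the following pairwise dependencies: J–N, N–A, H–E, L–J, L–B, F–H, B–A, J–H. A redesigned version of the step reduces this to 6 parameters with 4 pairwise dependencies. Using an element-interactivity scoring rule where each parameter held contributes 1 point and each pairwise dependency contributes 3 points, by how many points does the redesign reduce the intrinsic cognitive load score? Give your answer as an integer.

14

Original: 8 × 1 + 8 × 3 = 8 + 24 = 32.
Redesigned: 6 × 1 + 4 × 3 = 6 + 12 = 18.
Reduction = 32 − 18 = 14.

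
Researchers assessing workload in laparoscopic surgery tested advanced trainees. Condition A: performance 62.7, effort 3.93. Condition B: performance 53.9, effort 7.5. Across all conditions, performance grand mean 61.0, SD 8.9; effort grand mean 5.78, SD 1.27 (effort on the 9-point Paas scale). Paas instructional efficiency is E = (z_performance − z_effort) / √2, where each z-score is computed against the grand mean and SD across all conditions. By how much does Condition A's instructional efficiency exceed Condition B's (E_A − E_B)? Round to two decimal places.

2.69

Condition A: z_P = (62.7 − 61.0)/8.9 = 0.1910; z_E = (3.93 − 5.78)/1.27 = -1.4567; E_A = (0.1910 − (-1.4567))/√2 = 1.1651.
Condition B: z_P = (53.9 − 61.0)/8.9 = -0.7978; z_E = (7.5 − 5.78)/1.27 = 1.3543; E_B = (-0.7978 − 1.3543)/√2 = -1.5218.
E_A − E_B = 1.1651 − (-1.5218) = 2.6869 ≈ 2.69.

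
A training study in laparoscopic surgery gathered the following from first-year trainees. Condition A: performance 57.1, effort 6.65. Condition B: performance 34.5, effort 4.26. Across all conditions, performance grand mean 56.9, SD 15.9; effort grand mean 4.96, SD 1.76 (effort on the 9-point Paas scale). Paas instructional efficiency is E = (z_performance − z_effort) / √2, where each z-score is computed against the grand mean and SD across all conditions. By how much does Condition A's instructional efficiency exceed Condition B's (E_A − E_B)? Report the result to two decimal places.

0.04

Condition A: z_P = (57.1 − 56.9)/15.9 = 0.0126; z_E = (6.65 − 4.96)/1.76 = 0.9602; E_A = (0.0126 − 0.9602)/√2 = -0.6701.
Condition B: z_P = (34.5 − 56.9)/15.9 = -1.4088; z_E = (4.26 − 4.96)/1.76 = -0.3977; E_B = (-1.4088 − (-0.3977))/√2 = -0.7150.
E_A − E_B = -0.6701 − (-0.7150) = 0.0449 ≈ 0.04.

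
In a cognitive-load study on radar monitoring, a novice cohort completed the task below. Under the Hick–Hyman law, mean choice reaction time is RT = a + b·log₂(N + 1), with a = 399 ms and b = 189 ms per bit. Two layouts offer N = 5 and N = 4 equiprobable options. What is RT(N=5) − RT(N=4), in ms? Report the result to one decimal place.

RT(5) = 399 + 189·log₂(6) = 399 + 189·2.5850 = 887.5650 ms.
RT(4) = 399 + 189·log₂(5) = 399 + 189·2.3219 = 837.8391 ms.
Difference = 887.5650 − 837.8391 = 49.7259 ≈ 49.7 ms.

49.7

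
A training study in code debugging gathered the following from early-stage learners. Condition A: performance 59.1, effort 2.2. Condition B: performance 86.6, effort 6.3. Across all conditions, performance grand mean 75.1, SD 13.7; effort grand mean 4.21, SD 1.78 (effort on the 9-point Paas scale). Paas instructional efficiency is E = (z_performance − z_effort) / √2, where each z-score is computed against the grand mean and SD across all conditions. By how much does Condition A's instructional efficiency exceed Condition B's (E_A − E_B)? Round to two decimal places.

0.21

Condition A: z_P = (59.1 − 75.1)/13.7 = -1.1679; z_E = (2.2 − 4.21)/1.78 = -1.1292; E_A = (-1.1679 − (-1.1292))/√2 = -0.0274.
Condition B: z_P = (86.6 − 75.1)/13.7 = 0.8394; z_E = (6.3 − 4.21)/1.78 = 1.1742; E_B = (0.8394 − 1.1742)/√2 = -0.2367.
E_A − E_B = -0.0274 − (-0.2367) = 0.2093 ≈ 0.21.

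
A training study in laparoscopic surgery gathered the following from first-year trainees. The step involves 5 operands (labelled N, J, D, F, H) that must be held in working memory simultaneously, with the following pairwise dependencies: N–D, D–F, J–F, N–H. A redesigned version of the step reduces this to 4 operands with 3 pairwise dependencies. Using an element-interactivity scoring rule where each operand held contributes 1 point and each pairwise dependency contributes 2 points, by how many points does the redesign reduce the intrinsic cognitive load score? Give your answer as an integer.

Original: 5 × 1 + 4 × 2 = 5 + 8 = 13.
Redesigned: 4 × 1 + 3 × 2 = 4 + 6 = 10.
Reduction = 13 − 10 = 3.

3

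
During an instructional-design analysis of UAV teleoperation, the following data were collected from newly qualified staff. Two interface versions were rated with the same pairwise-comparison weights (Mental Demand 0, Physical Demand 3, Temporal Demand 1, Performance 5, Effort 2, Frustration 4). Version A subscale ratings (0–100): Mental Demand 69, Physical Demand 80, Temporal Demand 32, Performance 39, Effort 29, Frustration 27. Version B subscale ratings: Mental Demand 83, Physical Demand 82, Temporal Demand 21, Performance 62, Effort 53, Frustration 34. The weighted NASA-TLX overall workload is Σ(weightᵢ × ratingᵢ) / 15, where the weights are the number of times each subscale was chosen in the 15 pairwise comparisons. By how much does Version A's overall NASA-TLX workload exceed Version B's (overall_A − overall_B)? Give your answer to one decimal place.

Version A weighted sum = 0·69 + 3·80 + 1·32 + 5·39 + 2·29 + 4·27 = 0 + 240 + 32 + 195 + 58 + 108 = 633; overall_A = 633/15 = 42.2000.
Version B weighted sum = 0·83 + 3·82 + 1·21 + 5·62 + 2·53 + 4·34 = 0 + 246 + 21 + 310 + 106 + 136 = 819; overall_B = 819/15 = 54.6000.
Difference = 42.2000 − 54.6000 = -12.4000 ≈ -12.4.

-12.4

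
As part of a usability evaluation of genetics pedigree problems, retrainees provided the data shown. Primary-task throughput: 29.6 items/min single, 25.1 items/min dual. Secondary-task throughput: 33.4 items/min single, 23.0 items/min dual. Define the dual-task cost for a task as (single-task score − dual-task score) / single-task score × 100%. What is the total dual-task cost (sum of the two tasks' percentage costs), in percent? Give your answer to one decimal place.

46.3

Primary cost = (29.6 − 25.1) / 29.6 × 100% = 15.2027%.
Secondary cost = (33.4 − 23.0) / 33.4 × 100% = 31.1377%.
Total = 15.2027% + 31.1377% = 46.3404% ≈ 46.3%.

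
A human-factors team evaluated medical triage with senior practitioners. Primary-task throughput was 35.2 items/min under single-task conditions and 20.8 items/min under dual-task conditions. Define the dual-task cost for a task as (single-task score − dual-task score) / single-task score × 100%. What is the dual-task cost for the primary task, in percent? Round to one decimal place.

Cost = (35.2 − 20.8) / 35.2 × 100%
     = 14.4000 / 35.2 × 100% = 40.9091%.
≈ 40.9%.

40.9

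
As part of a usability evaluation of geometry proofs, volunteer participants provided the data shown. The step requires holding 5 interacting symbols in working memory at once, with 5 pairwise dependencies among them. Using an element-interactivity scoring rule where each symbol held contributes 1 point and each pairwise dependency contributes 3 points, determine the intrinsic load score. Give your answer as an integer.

Element contribution: 5 × 1 = 5.
Interaction contribution: 5 × 3 = 15.
Intrinsic load = 5 + 15 = 20.

20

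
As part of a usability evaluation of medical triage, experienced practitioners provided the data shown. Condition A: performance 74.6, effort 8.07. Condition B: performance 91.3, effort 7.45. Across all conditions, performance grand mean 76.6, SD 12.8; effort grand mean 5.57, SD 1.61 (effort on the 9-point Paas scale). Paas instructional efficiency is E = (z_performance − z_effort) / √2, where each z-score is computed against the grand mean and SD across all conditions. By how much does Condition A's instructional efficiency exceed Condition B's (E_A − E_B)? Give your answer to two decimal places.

Condition A: z_P = (74.6 − 76.6)/12.8 = -0.1562; z_E = (8.07 − 5.57)/1.61 = 1.5528; E_A = (-0.1562 − 1.5528)/√2 = -1.2084.
Condition B: z_P = (91.3 − 76.6)/12.8 = 1.1484; z_E = (7.45 − 5.57)/1.61 = 1.1677; E_B = (1.1484 − 1.1677)/√2 = -0.0136.
E_A − E_B = -1.2084 − (-0.0136) = -1.1948 ≈ -1.19.

-1.19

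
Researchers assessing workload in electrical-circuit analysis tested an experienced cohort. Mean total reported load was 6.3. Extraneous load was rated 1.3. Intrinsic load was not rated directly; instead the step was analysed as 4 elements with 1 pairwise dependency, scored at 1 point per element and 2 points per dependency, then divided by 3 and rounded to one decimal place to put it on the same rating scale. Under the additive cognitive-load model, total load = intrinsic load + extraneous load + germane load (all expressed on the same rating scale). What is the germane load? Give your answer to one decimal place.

Intrinsic (element-interactivity): (4 × 1 + 1 × 2) / 3 = 6 / 3 = 2.0000 → 2.0.
germane load = total − intrinsic − extraneous
             = 6.3 − 2.0 − 1.3 = 3.0.

3.0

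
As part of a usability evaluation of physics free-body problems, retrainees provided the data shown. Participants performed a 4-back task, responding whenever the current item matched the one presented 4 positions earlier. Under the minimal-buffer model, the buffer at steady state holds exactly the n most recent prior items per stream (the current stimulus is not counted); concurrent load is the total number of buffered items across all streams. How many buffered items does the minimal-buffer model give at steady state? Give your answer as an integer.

The buffer holds the 4 most recent prior items.
Steady-state concurrent load = 4 items.

4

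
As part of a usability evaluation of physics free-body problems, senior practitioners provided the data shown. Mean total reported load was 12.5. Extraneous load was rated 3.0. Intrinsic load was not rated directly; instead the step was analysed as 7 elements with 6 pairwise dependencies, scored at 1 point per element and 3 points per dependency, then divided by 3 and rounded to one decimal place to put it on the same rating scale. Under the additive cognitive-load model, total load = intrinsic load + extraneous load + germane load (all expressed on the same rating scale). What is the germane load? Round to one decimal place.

1.2

Intrinsic (element-interactivity): (7 × 1 + 6 × 3) / 3 = 25 / 3 = 8.3333 → 8.3.
germane load = total − intrinsic − extraneous
             = 12.5 − 8.3 − 3.0 = 1.2.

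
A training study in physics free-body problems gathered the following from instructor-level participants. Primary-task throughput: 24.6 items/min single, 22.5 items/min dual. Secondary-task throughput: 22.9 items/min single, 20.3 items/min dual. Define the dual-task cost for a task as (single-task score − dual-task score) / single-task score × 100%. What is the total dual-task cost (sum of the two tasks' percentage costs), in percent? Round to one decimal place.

19.9

Primary cost = (24.6 − 22.5) / 24.6 × 100% = 8.5366%.
Secondary cost = (22.9 − 20.3) / 22.9 × 100% = 11.3537%.
Total = 8.5366% + 11.3537% = 19.8903% ≈ 19.9%.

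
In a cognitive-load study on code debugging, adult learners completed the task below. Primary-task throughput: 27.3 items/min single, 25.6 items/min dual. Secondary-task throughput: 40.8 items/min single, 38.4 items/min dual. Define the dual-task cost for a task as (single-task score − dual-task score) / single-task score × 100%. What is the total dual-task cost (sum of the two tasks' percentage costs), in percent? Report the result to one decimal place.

12.1

Primary cost = (27.3 − 25.6) / 27.3 × 100% = 6.2271%.
Secondary cost = (40.8 − 38.4) / 40.8 × 100% = 5.8824%.
Total = 6.2271% + 5.8824% = 12.1095% ≈ 12.1%.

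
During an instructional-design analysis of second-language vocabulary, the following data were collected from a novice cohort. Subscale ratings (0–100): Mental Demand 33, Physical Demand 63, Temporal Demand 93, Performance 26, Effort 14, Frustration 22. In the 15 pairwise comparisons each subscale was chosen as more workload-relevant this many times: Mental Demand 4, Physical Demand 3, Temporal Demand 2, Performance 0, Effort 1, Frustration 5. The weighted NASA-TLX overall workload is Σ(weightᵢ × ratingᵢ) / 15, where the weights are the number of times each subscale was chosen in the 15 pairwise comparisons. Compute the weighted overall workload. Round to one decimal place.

The tallies are the weights (they sum to 15).
Weighted sum = 4·33 + 3·63 + 2·93 + 0·26 + 1·14 + 5·22
            = 132 + 189 + 186 + 0 + 14 + 110 = 631.
Overall workload = 631 / 15 = 42.0667 ≈ 42.1.

42.1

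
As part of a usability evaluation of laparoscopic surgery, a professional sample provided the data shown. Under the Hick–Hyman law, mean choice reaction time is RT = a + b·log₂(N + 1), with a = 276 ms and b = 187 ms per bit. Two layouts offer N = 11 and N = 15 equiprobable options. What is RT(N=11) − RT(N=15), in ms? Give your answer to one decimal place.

-77.6

RT(11) = 276 + 187·log₂(12) = 276 + 187·3.5850 = 946.3950 ms.
RT(15) = 276 + 187·log₂(16) = 276 + 187·4.0000 = 1024.0000 ms.
Difference = 946.3950 − 1024.0000 = -77.6050 ≈ -77.6 ms.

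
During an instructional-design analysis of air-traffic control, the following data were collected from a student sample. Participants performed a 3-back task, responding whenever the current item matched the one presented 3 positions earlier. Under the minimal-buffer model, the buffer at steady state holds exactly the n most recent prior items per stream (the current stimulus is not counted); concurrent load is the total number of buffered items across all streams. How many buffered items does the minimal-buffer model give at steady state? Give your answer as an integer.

The buffer holds the 3 most recent prior items.
Steady-state concurrent load = 3 items.

3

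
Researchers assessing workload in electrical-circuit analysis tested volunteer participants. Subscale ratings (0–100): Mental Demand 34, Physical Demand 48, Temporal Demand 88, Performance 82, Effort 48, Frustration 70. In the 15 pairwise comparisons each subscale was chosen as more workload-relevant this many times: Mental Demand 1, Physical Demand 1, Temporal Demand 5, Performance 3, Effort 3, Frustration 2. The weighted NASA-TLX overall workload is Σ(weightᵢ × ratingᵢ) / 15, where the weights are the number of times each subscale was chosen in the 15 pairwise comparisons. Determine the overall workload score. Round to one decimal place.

70.1

The tallies are the weights (they sum to 15).
Weighted sum = 1·34 + 1·48 + 5·88 + 3·82 + 3·48 + 2·70
            = 34 + 48 + 440 + 246 + 144 + 140 = 1052.
Overall workload = 1052 / 15 = 70.1333 ≈ 70.1.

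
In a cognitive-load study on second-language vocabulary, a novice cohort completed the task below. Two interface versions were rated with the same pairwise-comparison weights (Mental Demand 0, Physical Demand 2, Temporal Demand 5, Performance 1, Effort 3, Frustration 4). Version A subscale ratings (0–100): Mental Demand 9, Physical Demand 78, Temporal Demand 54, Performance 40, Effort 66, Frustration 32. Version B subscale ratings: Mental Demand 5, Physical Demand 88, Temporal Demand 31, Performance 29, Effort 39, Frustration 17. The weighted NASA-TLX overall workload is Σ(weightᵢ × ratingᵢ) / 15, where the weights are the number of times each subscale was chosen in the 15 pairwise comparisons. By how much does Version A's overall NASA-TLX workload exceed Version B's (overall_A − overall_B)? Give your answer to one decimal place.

Version A weighted sum = 0·9 + 2·78 + 5·54 + 1·40 + 3·66 + 4·32 = 0 + 156 + 270 + 40 + 198 + 128 = 792; overall_A = 792/15 = 52.8000.
Version B weighted sum = 0·5 + 2·88 + 5·31 + 1·29 + 3·39 + 4·17 = 0 + 176 + 155 + 29 + 117 + 68 = 545; overall_B = 545/15 = 36.3333.
Difference = 52.8000 − 36.3333 = 16.4667 ≈ 16.5.

16.5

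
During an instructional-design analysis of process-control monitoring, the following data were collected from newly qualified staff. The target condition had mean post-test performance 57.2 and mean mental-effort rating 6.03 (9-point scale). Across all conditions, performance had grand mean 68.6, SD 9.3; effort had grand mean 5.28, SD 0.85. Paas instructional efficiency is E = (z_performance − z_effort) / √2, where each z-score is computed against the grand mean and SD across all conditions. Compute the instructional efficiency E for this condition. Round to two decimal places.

z_performance = (57.2 − 68.6) / 9.3 = -11.4000 / 9.3 = -1.2258.
z_effort = (6.03 − 5.28) / 0.85 = 0.7500 / 0.85 = 0.8824.
z_P − z_E = -1.2258 − 0.8824 = -2.1082.
E = -2.1082 / √2 = -2.1082 / 1.41421 = -1.4907 ≈ -1.49.

-1.49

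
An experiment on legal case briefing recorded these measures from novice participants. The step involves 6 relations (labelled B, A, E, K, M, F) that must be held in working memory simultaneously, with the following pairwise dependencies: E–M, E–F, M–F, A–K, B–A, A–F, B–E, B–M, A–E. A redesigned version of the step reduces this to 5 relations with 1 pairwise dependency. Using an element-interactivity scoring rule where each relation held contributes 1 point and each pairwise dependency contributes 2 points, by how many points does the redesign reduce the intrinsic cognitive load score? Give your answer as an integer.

Original: 6 × 1 + 9 × 2 = 6 + 18 = 24.
Redesigned: 5 × 1 + 1 × 2 = 5 + 2 = 7.
Reduction = 24 − 7 = 17.

17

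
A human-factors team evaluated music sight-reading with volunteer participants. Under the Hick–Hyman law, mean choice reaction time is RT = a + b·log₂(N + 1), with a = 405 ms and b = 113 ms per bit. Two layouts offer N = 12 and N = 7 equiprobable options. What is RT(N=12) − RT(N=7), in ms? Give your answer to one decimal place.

RT(12) = 405 + 113·log₂(13) = 405 + 113·3.7004 = 823.1452 ms.
RT(7) = 405 + 113·log₂(8) = 405 + 113·3.0000 = 744.0000 ms.
Difference = 823.1452 − 744.0000 = 79.1452 ≈ 79.1 ms.

79.1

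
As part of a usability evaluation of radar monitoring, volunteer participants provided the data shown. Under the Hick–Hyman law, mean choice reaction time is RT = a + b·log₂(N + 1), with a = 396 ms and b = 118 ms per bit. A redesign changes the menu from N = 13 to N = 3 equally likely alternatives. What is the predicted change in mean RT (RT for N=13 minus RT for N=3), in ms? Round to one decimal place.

213.3

RT(13) = 396 + 118·log₂(14) = 396 + 118·3.8074 = 845.2732 ms.
RT(3) = 396 + 118·log₂(4) = 396 + 118·2.0000 = 632.0000 ms.
Difference = 845.2732 − 632.0000 = 213.2732 ≈ 213.3 ms.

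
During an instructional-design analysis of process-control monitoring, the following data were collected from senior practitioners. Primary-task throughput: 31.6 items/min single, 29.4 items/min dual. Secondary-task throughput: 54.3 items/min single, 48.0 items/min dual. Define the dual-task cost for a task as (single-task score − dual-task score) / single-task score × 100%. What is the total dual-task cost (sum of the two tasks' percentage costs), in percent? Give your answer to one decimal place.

Primary cost = (31.6 − 29.4) / 31.6 × 100% = 6.9620%.
Secondary cost = (54.3 − 48.0) / 54.3 × 100% = 11.6022%.
Total = 6.9620% + 11.6022% = 18.5642% ≈ 18.6%.

18.6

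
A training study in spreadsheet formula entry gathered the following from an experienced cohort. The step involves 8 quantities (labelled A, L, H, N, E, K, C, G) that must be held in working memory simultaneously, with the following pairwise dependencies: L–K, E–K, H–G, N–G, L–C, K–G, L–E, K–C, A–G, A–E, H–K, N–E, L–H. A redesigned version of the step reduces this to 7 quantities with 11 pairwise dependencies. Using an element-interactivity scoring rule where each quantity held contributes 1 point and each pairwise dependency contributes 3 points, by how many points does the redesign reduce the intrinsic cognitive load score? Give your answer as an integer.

7

Original: 8 × 1 + 13 × 3 = 8 + 39 = 47.
Redesigned: 7 × 1 + 11 × 3 = 7 + 33 = 40.
Reduction = 47 − 40 = 7.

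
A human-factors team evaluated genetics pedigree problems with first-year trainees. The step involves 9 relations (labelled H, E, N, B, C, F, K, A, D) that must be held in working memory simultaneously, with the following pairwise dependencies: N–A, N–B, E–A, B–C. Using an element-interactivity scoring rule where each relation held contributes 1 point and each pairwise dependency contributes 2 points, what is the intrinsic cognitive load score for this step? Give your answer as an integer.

17

Count of relations held simultaneously: 9.
Count of pairwise dependencies listed: 4.
Element contribution: 9 × 1 = 9.
Interaction contribution: 4 × 2 = 8.
Intrinsic load = 9 + 8 = 17.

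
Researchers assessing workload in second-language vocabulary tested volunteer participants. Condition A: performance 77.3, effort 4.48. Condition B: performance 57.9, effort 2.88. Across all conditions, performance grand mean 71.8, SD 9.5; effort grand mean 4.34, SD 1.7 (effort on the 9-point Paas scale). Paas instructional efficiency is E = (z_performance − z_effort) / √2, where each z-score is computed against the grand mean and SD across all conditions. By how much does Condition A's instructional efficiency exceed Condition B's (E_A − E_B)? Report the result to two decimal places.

0.78

Condition A: z_P = (77.3 − 71.8)/9.5 = 0.5789; z_E = (4.48 − 4.34)/1.7 = 0.0824; E_A = (0.5789 − 0.0824)/√2 = 0.3511.
Condition B: z_P = (57.9 − 71.8)/9.5 = -1.4632; z_E = (2.88 − 4.34)/1.7 = -0.8588; E_B = (-1.4632 − (-0.8588))/√2 = -0.4274.
E_A − E_B = 0.3511 − (-0.4274) = 0.7785 ≈ 0.78.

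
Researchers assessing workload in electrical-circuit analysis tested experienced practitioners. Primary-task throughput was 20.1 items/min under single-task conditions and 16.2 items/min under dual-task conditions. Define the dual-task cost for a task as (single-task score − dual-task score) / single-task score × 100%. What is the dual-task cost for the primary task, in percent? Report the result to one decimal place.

Cost = (20.1 − 16.2) / 20.1 × 100%
     = 3.9000 / 20.1 × 100% = 19.4030%.
≈ 19.4%.

19.4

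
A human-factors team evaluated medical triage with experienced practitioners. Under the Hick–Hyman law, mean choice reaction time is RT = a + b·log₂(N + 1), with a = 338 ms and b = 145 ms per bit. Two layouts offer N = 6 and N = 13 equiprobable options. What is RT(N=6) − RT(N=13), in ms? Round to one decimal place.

-145.0

RT(6) = 338 + 145·log₂(7) = 338 + 145·2.8074 = 745.0730 ms.
RT(13) = 338 + 145·log₂(14) = 338 + 145·3.8074 = 890.0730 ms.
Difference = 745.0730 − 890.0730 = -145.0000 ≈ -145.0 ms.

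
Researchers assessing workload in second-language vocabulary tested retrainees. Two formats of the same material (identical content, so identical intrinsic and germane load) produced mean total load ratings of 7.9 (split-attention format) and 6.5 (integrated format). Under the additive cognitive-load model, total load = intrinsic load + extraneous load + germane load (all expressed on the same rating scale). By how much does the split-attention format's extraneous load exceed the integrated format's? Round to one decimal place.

1.4

Intrinsic and germane load are equal across formats, so the difference in total load equals the difference in extraneous load.
Extraneous-load difference = 7.9 − 6.5 = 1.4.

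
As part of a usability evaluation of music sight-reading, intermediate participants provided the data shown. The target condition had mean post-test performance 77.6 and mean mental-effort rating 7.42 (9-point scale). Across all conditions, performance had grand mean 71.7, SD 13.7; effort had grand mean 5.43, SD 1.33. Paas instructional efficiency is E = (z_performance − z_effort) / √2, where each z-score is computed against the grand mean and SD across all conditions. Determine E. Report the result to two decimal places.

z_performance = (77.6 − 71.7) / 13.7 = 5.9000 / 13.7 = 0.4307.
z_effort = (7.42 − 5.43) / 1.33 = 1.9900 / 1.33 = 1.4962.
z_P − z_E = 0.4307 − 1.4962 = -1.0655.
E = -1.0655 / √2 = -1.0655 / 1.41421 = -0.7534 ≈ -0.75.

-0.75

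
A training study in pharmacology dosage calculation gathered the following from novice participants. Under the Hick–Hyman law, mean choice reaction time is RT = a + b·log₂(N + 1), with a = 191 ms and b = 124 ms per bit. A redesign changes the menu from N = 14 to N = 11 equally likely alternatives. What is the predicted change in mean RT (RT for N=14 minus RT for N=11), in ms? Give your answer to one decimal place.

39.9

RT(14) = 191 + 124·log₂(15) = 191 + 124·3.9069 = 675.4556 ms.
RT(11) = 191 + 124·log₂(12) = 191 + 124·3.5850 = 635.5400 ms.
Difference = 675.4556 − 635.5400 = 39.9156 ≈ 39.9 ms.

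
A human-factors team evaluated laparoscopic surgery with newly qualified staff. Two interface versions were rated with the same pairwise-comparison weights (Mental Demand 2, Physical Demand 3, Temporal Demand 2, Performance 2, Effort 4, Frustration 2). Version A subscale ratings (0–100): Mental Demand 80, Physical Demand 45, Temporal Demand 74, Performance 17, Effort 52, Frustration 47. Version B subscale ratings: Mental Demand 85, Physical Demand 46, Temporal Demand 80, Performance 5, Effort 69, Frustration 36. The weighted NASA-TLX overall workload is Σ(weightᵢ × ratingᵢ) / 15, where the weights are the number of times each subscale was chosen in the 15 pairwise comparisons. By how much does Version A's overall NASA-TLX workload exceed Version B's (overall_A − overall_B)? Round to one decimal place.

Version A weighted sum = 2·80 + 3·45 + 2·74 + 2·17 + 4·52 + 2·47 = 160 + 135 + 148 + 34 + 208 + 94 = 779; overall_A = 779/15 = 51.9333.
Version B weighted sum = 2·85 + 3·46 + 2·80 + 2·5 + 4·69 + 2·36 = 170 + 138 + 160 + 10 + 276 + 72 = 826; overall_B = 826/15 = 55.0667.
Difference = 51.9333 − 55.0667 = -3.1334 ≈ -3.1.

-3.1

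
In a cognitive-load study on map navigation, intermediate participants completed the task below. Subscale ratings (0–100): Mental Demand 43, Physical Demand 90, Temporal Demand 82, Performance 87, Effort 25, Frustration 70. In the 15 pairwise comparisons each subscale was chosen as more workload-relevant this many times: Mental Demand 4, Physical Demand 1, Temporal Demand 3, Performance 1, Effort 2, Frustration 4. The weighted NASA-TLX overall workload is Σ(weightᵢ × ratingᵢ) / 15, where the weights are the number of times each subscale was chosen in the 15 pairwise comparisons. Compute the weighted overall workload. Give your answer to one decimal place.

The tallies are the weights (they sum to 15).
Weighted sum = 4·43 + 1·90 + 3·82 + 1·87 + 2·25 + 4·70
            = 172 + 90 + 246 + 87 + 50 + 280 = 925.
Overall workload = 925 / 15 = 61.6667 ≈ 61.7.

61.7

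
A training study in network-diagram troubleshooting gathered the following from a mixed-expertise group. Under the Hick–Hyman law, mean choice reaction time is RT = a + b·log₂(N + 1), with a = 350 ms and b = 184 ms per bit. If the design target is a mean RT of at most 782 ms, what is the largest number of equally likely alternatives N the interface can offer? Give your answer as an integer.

4

Set 350 + 184·log₂(N + 1) ≤ 782.
log₂(N + 1) ≤ (782 − 350) / 184 = 2.3478.
N + 1 ≤ 2^2.3478 = 5.0905.
N ≤ 4.0905, so the largest integer N is 4.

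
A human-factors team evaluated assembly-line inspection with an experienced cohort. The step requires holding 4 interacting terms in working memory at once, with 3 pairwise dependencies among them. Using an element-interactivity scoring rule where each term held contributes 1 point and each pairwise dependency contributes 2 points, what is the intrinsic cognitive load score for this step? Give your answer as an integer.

Element contribution: 4 × 1 = 4.
Interaction contribution: 3 × 2 = 6.
Intrinsic load = 4 + 6 = 10.

10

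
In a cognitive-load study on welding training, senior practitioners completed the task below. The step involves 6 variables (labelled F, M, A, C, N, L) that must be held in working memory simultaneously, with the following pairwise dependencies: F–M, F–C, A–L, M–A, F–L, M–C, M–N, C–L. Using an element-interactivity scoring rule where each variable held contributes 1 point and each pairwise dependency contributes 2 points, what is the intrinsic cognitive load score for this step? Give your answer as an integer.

Count of variables held simultaneously: 6.
Count of pairwise dependencies listed: 8.
Element contribution: 6 × 1 = 6.
Interaction contribution: 8 × 2 = 16.
Intrinsic load = 6 + 16 = 22.

22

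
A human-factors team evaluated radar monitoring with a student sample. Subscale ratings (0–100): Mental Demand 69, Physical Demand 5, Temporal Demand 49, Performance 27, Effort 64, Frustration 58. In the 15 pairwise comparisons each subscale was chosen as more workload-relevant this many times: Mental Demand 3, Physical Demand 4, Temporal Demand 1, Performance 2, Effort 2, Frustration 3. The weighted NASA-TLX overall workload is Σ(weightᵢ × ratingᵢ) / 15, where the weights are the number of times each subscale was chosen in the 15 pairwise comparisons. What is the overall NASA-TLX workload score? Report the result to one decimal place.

42.1

The tallies are the weights (they sum to 15).
Weighted sum = 3·69 + 4·5 + 1·49 + 2·27 + 2·64 + 3·58
            = 207 + 20 + 49 + 54 + 128 + 174 = 632.
Overall workload = 632 / 15 = 42.1333 ≈ 42.1.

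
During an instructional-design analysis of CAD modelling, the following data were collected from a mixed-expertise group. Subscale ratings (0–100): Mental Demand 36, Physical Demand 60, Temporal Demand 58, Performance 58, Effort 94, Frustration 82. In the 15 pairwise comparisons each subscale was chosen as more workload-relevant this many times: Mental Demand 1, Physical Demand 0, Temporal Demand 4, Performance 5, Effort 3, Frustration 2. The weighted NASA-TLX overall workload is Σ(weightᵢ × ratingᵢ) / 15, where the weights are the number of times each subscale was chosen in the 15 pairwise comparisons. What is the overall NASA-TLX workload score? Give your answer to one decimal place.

The tallies are the weights (they sum to 15).
Weighted sum = 1·36 + 0·60 + 4·58 + 5·58 + 3·94 + 2·82
            = 36 + 0 + 232 + 290 + 282 + 164 = 1004.
Overall workload = 1004 / 15 = 66.9333 ≈ 66.9.

66.9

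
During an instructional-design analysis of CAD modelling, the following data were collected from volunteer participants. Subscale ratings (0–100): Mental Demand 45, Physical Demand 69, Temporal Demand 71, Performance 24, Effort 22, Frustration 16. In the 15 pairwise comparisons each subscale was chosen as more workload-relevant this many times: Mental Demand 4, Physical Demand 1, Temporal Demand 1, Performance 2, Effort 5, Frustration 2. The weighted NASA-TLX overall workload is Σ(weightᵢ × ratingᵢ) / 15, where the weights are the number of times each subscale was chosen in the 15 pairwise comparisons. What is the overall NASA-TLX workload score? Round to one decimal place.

The tallies are the weights (they sum to 15).
Weighted sum = 4·45 + 1·69 + 1·71 + 2·24 + 5·22 + 2·16
            = 180 + 69 + 71 + 48 + 110 + 32 = 510.
Overall workload = 510 / 15 = 34.0000 ≈ 34.0.

34.0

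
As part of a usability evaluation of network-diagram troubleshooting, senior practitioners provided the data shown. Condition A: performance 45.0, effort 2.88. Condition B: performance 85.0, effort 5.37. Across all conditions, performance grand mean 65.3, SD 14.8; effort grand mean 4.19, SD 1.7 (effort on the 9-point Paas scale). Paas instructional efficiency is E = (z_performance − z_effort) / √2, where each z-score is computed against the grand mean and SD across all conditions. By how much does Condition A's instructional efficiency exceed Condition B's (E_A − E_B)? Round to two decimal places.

-0.88

Condition A: z_P = (45.0 − 65.3)/14.8 = -1.3716; z_E = (2.88 − 4.19)/1.7 = -0.7706; E_A = (-1.3716 − (-0.7706))/√2 = -0.4250.
Condition B: z_P = (85.0 − 65.3)/14.8 = 1.3311; z_E = (5.37 − 4.19)/1.7 = 0.6941; E_B = (1.3311 − 0.6941)/√2 = 0.4504.
E_A − E_B = -0.4250 − 0.4504 = -0.8754 ≈ -0.88.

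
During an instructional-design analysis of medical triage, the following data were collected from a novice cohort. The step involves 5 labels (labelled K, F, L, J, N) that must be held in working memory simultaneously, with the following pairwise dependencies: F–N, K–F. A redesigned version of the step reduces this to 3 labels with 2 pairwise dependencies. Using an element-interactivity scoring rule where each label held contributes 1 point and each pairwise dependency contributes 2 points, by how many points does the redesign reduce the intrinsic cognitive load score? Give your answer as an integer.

2

Original: 5 × 1 + 2 × 2 = 5 + 4 = 9.
Redesigned: 3 × 1 + 2 × 2 = 3 + 4 = 7.
Reduction = 9 − 7 = 2.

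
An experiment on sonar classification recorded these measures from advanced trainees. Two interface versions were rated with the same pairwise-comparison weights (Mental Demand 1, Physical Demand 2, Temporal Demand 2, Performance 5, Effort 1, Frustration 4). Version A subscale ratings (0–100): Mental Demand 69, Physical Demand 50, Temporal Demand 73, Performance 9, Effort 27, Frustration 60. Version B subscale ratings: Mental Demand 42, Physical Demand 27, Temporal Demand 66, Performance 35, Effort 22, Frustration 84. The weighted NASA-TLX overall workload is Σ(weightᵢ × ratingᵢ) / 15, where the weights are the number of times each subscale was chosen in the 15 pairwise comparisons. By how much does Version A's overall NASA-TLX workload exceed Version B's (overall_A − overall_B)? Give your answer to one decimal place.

Version A weighted sum = 1·69 + 2·50 + 2·73 + 5·9 + 1·27 + 4·60 = 69 + 100 + 146 + 45 + 27 + 240 = 627; overall_A = 627/15 = 41.8000.
Version B weighted sum = 1·42 + 2·27 + 2·66 + 5·35 + 1·22 + 4·84 = 42 + 54 + 132 + 175 + 22 + 336 = 761; overall_B = 761/15 = 50.7333.
Difference = 41.8000 − 50.7333 = -8.9333 ≈ -8.9.

-8.9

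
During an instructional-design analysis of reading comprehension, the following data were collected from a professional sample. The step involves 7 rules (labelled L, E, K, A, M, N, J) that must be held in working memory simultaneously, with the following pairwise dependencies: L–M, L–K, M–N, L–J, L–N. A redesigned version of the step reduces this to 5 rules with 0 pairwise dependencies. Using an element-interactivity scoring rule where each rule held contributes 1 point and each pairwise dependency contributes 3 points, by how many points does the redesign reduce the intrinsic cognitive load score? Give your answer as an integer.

Original: 7 × 1 + 5 × 3 = 7 + 15 = 22.
Redesigned: 5 × 1 + 0 × 3 = 5 + 0 = 5.
Reduction = 22 − 5 = 17.

17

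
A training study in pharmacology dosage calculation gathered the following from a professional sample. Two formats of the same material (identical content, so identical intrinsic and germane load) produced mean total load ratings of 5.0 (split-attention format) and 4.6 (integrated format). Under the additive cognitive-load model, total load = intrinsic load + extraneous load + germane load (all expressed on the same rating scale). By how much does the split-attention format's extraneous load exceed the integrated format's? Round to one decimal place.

0.4

Intrinsic and germane load are equal across formats, so the difference in total load equals the difference in extraneous load.
Extraneous-load difference = 5.0 − 4.6 = 0.4.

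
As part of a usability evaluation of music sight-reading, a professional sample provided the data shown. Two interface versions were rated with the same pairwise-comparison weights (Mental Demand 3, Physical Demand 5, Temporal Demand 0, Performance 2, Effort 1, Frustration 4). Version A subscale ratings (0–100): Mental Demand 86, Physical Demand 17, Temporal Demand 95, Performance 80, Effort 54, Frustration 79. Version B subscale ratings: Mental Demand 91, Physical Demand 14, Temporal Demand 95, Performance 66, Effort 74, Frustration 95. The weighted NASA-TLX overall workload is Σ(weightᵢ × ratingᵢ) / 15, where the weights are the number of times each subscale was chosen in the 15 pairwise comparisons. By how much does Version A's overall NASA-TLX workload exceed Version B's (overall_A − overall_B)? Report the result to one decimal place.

Version A weighted sum = 3·86 + 5·17 + 0·95 + 2·80 + 1·54 + 4·79 = 258 + 85 + 0 + 160 + 54 + 316 = 873; overall_A = 873/15 = 58.2000.
Version B weighted sum = 3·91 + 5·14 + 0·95 + 2·66 + 1·74 + 4·95 = 273 + 70 + 0 + 132 + 74 + 380 = 929; overall_B = 929/15 = 61.9333.
Difference = 58.2000 − 61.9333 = -3.7333 ≈ -3.7.

-3.7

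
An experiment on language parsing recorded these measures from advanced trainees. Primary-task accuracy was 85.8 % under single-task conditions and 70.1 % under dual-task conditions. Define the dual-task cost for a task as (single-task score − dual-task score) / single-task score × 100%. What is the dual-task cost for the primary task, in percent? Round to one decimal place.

18.3

Cost = (85.8 − 70.1) / 85.8 × 100%
     = 15.7000 / 85.8 × 100% = 18.2984%.
≈ 18.3%.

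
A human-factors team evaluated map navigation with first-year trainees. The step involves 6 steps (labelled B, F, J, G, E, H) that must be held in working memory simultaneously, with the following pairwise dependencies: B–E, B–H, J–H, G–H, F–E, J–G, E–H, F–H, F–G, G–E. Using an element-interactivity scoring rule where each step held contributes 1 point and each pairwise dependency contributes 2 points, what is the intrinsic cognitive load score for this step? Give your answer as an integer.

26

Count of steps held simultaneously: 6.
Count of pairwise dependencies listed: 10.
Element contribution: 6 × 1 = 6.
Interaction contribution: 10 × 2 = 20.
Intrinsic load = 6 + 20 = 26.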